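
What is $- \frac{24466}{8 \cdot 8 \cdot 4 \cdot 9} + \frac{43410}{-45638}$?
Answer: $- \frac{304148987}{26287488} \approx -11.57$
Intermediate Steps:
$- \frac{24466}{8 \cdot 8 \cdot 4 \cdot 9} + \frac{43410}{-45638} = - \frac{24466}{64 \cdot 4 \cdot 9} + 43410 \left(- \frac{1}{45638}\right) = - \frac{24466}{256 \cdot 9} - \frac{21705}{22819} = - \frac{24466}{2304} - \frac{21705}{22819} = \left(-24466\right) \frac{1}{2304} - \frac{21705}{22819} = - \frac{12233}{1152} - \frac{21705}{22819} = - \frac{304148987}{26287488}$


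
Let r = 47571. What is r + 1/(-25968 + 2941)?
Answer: 1095417416/23027 ≈ 47571.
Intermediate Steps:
r + 1/(-25968 + 2941) = 47571 + 1/(-25968 + 2941) = 47571 + 1/(-23027) = 47571 - 1/23027 = 1095417416/23027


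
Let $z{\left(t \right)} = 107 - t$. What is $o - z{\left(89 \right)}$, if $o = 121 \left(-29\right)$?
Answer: $-3527$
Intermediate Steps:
$o = -3509$
$o - z{\left(89 \right)} = -3509 - \left(107 - 89\right) = -3509 - 18 = -3527$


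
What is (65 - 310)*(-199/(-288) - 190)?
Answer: 13357645/288 ≈ 46381.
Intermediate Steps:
(65 - 310)*(-199/(-288) - 190) = -245*(-199*(-1/288) - 190) = -245*(199/288 - 190) = -245*(-54521/288) = 13357645/288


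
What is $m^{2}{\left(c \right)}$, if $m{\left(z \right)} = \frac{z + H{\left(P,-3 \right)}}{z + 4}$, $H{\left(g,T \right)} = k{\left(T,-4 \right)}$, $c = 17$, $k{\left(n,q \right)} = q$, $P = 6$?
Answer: $\frac{169}{441} \approx 0.38322$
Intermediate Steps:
$H{\left(g,T \right)} = -4$
$m{\left(z \right)} = \frac{-4 + z}{4 + z}$ ($m{\left(z \right)} = \frac{z - 4}{z + 4} = \frac{-4 + z}{4 + z}$)
$m^{2}{\left(c \right)} = \left(\frac{-4 + 17}{4 + 17}\right)^{2} = \left(\frac{1}{21} \cdot 13\right)^{2} = \left(\frac{13}{21}\right)^{2} = \frac{169}{441}$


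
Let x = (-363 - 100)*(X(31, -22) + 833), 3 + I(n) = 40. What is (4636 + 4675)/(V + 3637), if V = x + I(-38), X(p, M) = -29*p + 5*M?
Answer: 9311/85162 ≈ 0.10933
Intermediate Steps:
I(n) = 37 (I(n) = -3 + 40 = 37)
x = 81488 (x = (-363 - 100)*((-29*31 + 5*(-22)) + 833) = -463*((-899 - 110) + 833) = -463*(-1009 + 833) = -463*(-176) = 81488)
V = 81525 (V = 81488 + 37 = 81525)
(4636 + 4675)/(V + 3637) = (4636 + 4675)/(81525 + 3637) = 9311/85162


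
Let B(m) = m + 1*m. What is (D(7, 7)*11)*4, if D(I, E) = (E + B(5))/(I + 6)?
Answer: 748/13 ≈ 57.538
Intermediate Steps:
B(m) = 2*m (B(m) = m + m = 2*m)
D(I, E) = (10 + E)/(6 + I) (D(I, E) = (E + 2*5)/(I + 6) = (E + 10)/(6 + I) = (10 + E)/(6 + I))
(D(7, 7)*11)*4 = (((10 + 7)/(6 + 7))*11)*4 = ((17/13)*11)*4 = (187/13)*4 = 748/13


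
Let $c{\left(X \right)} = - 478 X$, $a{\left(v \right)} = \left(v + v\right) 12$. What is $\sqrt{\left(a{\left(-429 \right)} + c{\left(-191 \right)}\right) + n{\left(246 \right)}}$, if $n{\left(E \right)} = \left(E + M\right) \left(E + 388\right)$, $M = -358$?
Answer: $\sqrt{9994} \approx 99.97$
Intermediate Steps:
$a{\left(v \right)} = 24 v$ ($a{\left(v \right)} = 2 v 12 = 24 v$)
$n{\left(E \right)} = \left(-358 + E\right) \left(388 + E\right)$ ($n{\left(E \right)} = \left(E - 358\right) \left(E + 388\right) = \left(-358 + E\right) \left(388 + E\right)$)
$\sqrt{\left(a{\left(-429 \right)} + c{\left(-191 \right)}\right) + n{\left(246 \right)}} = \sqrt{\left(24 \left(-429\right) - -91298\right) + \left(-138904 + 246^{2} + 30 \cdot 246\right)} = \sqrt{\left(-10296 + 91298\right) + \left(-138904 + 60516 + 7380\right)} = \sqrt{81002 - 71008} = \sqrt{9994}$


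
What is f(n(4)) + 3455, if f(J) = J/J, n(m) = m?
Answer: 3456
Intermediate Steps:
f(J) = 1
f(n(4)) + 3455 = 1 + 3455 = 3456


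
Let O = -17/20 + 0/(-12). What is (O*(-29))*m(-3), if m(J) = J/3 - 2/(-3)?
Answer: -493/60 ≈ -8.2167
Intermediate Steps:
O = -17/20 (O = -17*1/20 + 0*(-1/12) = -17/20 + 0 = -17/20 ≈ -0.85000)
m(J) = ⅔ + J/3 (m(J) = J*(⅓) - 2*(-⅓) = J/3 + ⅔ = ⅔ + J/3)
(O*(-29))*m(-3) = (-17/20*(-29))*(⅔ + (⅓)*(-3)) = 493*(⅔ - 1)/20 = (493/20)*(-⅓) = -493/60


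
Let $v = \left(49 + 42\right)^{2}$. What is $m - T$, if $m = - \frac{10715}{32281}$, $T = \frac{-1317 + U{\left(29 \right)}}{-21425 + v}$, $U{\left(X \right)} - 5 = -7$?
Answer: $- \frac{183416599}{424301464} \approx -0.43228$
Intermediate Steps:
$U{\left(X \right)} = -2$ ($U{\left(X \right)} = 5 - 7 = -2$)
$v = 8281$ ($v = 91^{2} = 8281$)
$T = \frac{1319}{13144}$ ($T = \frac{-1317 - 2}{-21425 + 8281} = - \frac{1319}{-13144} = \left(-1319\right) \left(- \frac{1}{13144}\right) = \frac{1319}{13144} \approx 0.10035$)
$m = - \frac{10715}{32281}$ ($m = \left(-10715\right) \frac{1}{32281} = - \frac{10715}{32281} \approx -0.33193$)
$m - T = - \frac{10715}{32281} - \frac{1319}{13144} = - \frac{183416599}{424301464}$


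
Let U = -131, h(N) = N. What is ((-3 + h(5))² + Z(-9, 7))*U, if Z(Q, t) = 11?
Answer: -1965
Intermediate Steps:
((-3 + h(5))² + Z(-9, 7))*U = ((-3 + 5)² + 11)*(-131) = (2² + 11)*(-131) = (4 + 11)*(-131) = 15*(-131) = -1965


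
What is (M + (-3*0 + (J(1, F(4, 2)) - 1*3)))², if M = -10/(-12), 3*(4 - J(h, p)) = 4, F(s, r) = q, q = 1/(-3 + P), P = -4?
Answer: ¼ ≈ 0.25000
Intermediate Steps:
q = -⅐ (q = 1/(-3 - 4) = 1/(-7) = -⅐ ≈ -0.14286)
F(s, r) = -⅐
J(h, p) = 8/3 (J(h, p) = 4 - ⅓*4 = 4 - 4/3 = 8/3)
M = ⅚ (M = -10*(-1/12) = ⅚ ≈ 0.83333)
(M + (-3*0 + (J(1, F(4, 2)) - 1*3)))² = (⅚ + (-3*0 + (8/3 - 1*3)))² = (⅚ + (0 + (8/3 - 3)))² = (⅚ + (0 - ⅓))² = (⅚ - ⅓)² = (½)² = ¼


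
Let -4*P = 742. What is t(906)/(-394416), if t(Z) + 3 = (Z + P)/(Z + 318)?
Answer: 5903/965530368 ≈ 6.1137e-6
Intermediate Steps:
P = -371/2 (P = -¼*742 = -371/2 ≈ -185.50)
t(Z) = -3 + (-371/2 + Z)/(318 + Z) (t(Z) = -3 + (Z - 371/2)/(Z + 318) = -3 + (-371/2 + Z)/(318 + Z))
t(906)/(-394416) = ((-2279 - 4*906)/(2*(318 + 906)))/(-394416) = ((½)*(-2279 - 3624)/1224)*(-1/394416) = ((½)*(1/1224)*(-5903))*(-1/394416) = -5903/2448*(-1/394416) = 5903/965530368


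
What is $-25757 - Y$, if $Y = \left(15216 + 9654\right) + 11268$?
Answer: $-61895$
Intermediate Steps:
$Y = 36138$ ($Y = 24870 + 11268 = 36138$)
$-25757 - Y = -25757 - 36138 = -61895$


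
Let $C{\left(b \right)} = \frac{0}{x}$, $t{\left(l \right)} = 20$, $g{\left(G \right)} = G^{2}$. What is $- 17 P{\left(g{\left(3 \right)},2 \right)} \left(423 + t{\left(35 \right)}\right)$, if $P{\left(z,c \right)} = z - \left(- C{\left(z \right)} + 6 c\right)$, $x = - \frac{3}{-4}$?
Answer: $22593$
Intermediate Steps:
$x = \frac{3}{4}$ ($x = \left(-3\right) \left(- \frac{1}{4}\right) = \frac{3}{4} \approx 0.75$)
$C{\left(b \right)} = 0$ ($C{\left(b \right)} = \frac{0}{\frac{3}{4}} = 0 \cdot \frac{4}{3} = 0$)
$P{\left(z,c \right)} = z - 6 c$ ($P{\left(z,c \right)} = z + \left(- 6 c + 0\right) = z - 6 c$)
$- 17 P{\left(g{\left(3 \right)},2 \right)} \left(423 + t{\left(35 \right)}\right) = - 17 \left(3^{2} - 12\right) \left(423 + 20\right) = - 17 \left(9 - 12\right) 443 = \left(-17\right) \left(-3\right) 443 = 51 \cdot 443 = 22593$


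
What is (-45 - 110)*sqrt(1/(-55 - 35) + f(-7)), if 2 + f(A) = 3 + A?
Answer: -31*I*sqrt(5410)/6 ≈ -380.02*I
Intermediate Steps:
f(A) = 1 + A (f(A) = -2 + (3 + A) = 1 + A)
(-45 - 110)*sqrt(1/(-55 - 35) + f(-7)) = (-45 - 110)*sqrt(1/(-55 - 35) + (1 - 7)) = -155*sqrt(1/(-90) - 6) = -155*sqrt(-1/90 - 6) = -31*I*sqrt(5410)/6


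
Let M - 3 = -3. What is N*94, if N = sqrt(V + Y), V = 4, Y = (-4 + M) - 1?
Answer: 94*I ≈ 94.0*I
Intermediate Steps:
M = 0 (M = 3 - 3 = 0)
Y = -5 (Y = (-4 + 0) - 1 = -4 - 1 = -5)
N = I (N = sqrt(4 - 5) = sqrt(-1) = I ≈ 1.0*I)
N*94 = I*94 = 94*I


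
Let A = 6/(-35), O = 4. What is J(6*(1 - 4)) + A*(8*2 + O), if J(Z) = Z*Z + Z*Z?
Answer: 4512/7 ≈ 644.57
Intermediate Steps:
J(Z) = 2*Z² (J(Z) = Z² + Z² = 2*Z²)
A = -6/35 (A = 6*(-1/35) = -6/35 ≈ -0.17143)
J(6*(1 - 4)) + A*(8*2 + O) = 2*(6*(1 - 4))² - 6*(8*2 + 4)/35 = 2*(6*(-3))² - 6*(16 + 4)/35 = 2*(-18)² - 6/35*20 = 2*324 - 24/7 = 648 - 24/7 = 4512/7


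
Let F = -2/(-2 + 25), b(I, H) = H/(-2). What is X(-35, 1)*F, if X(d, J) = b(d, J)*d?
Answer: -35/23 ≈ -1.5217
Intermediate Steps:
b(I, H) = -H/2 (b(I, H) = H*(-1/2) = -H/2)
X(d, J) = -J*d/2 (X(d, J) = (-J/2)*d = -J*d/2)
F = -2/23 ≈ -0.086957
X(-35, 1)*F = -1/2*1*(-35)*(-2/23) = (35/2)*(-2/23) = -35/23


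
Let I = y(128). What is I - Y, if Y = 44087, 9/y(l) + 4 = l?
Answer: -5466779/124 ≈ -44087.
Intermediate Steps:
y(l) = 9/(-4 + l)
I = 9/124 (I = 9/(-4 + 128) = 9/124 ≈ 0.072581)
I - Y = 9/124 - 1*44087 = 9/124 - 44087 = -5466779/124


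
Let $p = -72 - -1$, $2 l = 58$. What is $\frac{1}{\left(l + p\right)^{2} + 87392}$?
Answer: $\frac{1}{89156} \approx 1.1216 \cdot 10^{-5}$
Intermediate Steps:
$l = 29$ ($l = \frac{1}{2} \cdot 58 = 29$)
$p = -71$ ($p = -72 + 1 = -71$)
$\frac{1}{\left(l + p\right)^{2} + 87392} = \frac{1}{\left(29 - 71\right)^{2} + 87392} = \frac{1}{\left(-42\right)^{2} + 87392} = \frac{1}{1764 + 87392} = \frac{1}{89156}$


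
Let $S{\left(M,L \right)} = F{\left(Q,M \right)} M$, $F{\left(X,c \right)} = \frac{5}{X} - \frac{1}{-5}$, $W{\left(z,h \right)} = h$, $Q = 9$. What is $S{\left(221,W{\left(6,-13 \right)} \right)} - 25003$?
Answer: $- \frac{1117621}{45} \approx -24836.0$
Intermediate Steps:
$F{\left(X,c \right)} = \frac{1}{5} + \frac{5}{X}$ ($F{\left(X,c \right)} = \frac{5}{X} - - \frac{1}{5} = \frac{5}{X} + \frac{1}{5} = \frac{1}{5} + \frac{5}{X}$)
$S{\left(M,L \right)} = \frac{34 M}{45}$ ($S{\left(M,L \right)} = \frac{25 + 9}{5 \cdot 9} M = \frac{1}{5} \cdot \frac{1}{9} \cdot 34 M = \frac{34 M}{45}$)
$S{\left(221,W{\left(6,-13 \right)} \right)} - 25003 = \frac{34}{45} \cdot 221 - 25003 = \frac{7514}{45} - 25003 = - \frac{1117621}{45}$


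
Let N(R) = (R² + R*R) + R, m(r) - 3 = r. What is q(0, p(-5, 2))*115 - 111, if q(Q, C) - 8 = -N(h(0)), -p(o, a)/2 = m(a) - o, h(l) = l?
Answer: 809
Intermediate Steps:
m(r) = 3 + r
N(R) = R + 2*R² (N(R) = (R² + R²) + R = 2*R² + R = R + 2*R²)
p(o, a) = -6 - 2*a + 2*o (p(o, a) = -2*((3 + a) - o) = -2*(3 + a - o) = -6 - 2*a + 2*o)
q(Q, C) = 8 (q(Q, C) = 8 - 0*(1 + 2*0) = 8 - 0*(1 + 0) = 8 - 0 = 8 - 1*0 = 8 + 0 = 8)
q(0, p(-5, 2))*115 - 111 = 8*115 - 111 = 920 - 111 = 809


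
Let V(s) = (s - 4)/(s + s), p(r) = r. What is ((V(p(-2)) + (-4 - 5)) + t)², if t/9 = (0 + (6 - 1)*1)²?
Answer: 189225/4 ≈ 47306.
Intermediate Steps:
V(s) = (-4 + s)/(2*s) (V(s) = (-4 + s)/((2*s)) = (-4 + s)*(1/(2*s)) = (-4 + s)/(2*s))
t = 225 (t = 9*(0 + (6 - 1)*1)² = 9*(0 + 5*1)² = 9*(0 + 5)² = 9*5² = 9*25 = 225)
((V(p(-2)) + (-4 - 5)) + t)² = (((½)*(-4 - 2)/(-2) + (-4 - 5)) + 225)² = (((½)*(-½)*(-6) - 9) + 225)² = ((3/2 - 9) + 225)² = (-15/2 + 225)² = (435/2)² = 189225/4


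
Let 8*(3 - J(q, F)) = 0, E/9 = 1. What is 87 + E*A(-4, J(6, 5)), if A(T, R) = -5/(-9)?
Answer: 92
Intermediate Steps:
E = 9 (E = 9*1 = 9)
J(q, F) = 3 (J(q, F) = 3 - ⅛*0 = 3 + 0 = 3)
A(T, R) = 5/9 (A(T, R) = -5*(-⅑) = 5/9)
87 + E*A(-4, J(6, 5)) = 87 + 9*(5/9) = 87 + 5 = 92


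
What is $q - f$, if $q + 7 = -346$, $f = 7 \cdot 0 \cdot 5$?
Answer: $-353$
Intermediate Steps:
$f = 0$ ($f = 0 \cdot 5 = 0$)
$q = -353$ ($q = -7 - 346 = -353$)
$q - f = -353 - 0 = -353 + 0 = -353$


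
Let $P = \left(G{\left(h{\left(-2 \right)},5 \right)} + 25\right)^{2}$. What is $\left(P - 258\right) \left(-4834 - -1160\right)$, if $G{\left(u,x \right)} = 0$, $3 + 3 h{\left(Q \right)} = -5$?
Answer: $-1348358$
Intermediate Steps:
$h{\left(Q \right)} = - \frac{8}{3}$ ($h{\left(Q \right)} = -1 + \frac{1}{3} \left(-5\right) = -1 - \frac{5}{3} = - \frac{8}{3}$)
$P = 625$ ($P = \left(0 + 25\right)^{2} = 25^{2} = 625$)
$\left(P - 258\right) \left(-4834 - -1160\right) = \left(625 - 258\right) \left(-4834 - -1160\right) = 367 \left(-4834 + 1160\right) = 367 \left(-3674\right) = -1348358$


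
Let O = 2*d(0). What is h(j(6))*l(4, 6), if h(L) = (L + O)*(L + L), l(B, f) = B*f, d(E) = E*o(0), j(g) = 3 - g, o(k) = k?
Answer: 432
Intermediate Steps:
d(E) = 0 (d(E) = E*0 = 0)
O = 0 (O = 2*0 = 0)
h(L) = 2*L² (h(L) = (L + 0)*(L + L) = L*(2*L) = 2*L²)
h(j(6))*l(4, 6) = (2*(3 - 1*6)²)*(4*6) = (2*(3 - 6)²)*24 = (2*(-3)²)*24 = (2*9)*24 = 18*24 = 432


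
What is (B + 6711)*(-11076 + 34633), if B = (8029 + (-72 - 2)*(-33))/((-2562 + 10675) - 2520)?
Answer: 884449779358/5593 ≈ 1.5814e+8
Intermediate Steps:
B = 10471/5593 (B = (8029 - 74*(-33))/(8113 - 2520) = (8029 + 2442)/5593 = 10471*(1/5593) = 10471/5593 ≈ 1.8722)
(B + 6711)*(-11076 + 34633) = (10471/5593 + 6711)*(-11076 + 34633) = (37545094/5593)*23557 = 884449779358/5593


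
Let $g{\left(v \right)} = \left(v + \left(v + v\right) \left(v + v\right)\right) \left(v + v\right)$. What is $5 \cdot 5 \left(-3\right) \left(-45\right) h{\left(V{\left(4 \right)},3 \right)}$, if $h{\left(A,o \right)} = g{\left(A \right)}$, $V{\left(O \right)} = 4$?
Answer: $1836000$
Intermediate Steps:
$g{\left(v \right)} = 2 v \left(v + 4 v^{2}\right)$ ($g{\left(v \right)} = \left(v + 2 v 2 v\right) 2 v = \left(v + 4 v^{2}\right) 2 v = 2 v \left(v + 4 v^{2}\right)$)
$h{\left(A,o \right)} = A^{2} \left(2 + 8 A\right)$
$5 \cdot 5 \left(-3\right) \left(-45\right) h{\left(V{\left(4 \right)},3 \right)} = 5 \cdot 5 \left(-3\right) \left(-45\right) 4^{2} \left(2 + 8 \cdot 4\right) = 25 \left(-3\right) \left(-45\right) 16 \left(2 + 32\right) = \left(-75\right) \left(-45\right) 16 \cdot 34 = 3375 \cdot 544 = 1836000$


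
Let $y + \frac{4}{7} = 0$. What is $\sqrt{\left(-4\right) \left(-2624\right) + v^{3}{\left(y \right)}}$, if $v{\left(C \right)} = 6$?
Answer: $2 \sqrt{2678} \approx 103.5$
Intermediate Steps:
$y = - \frac{4}{7}$ ($y = - \frac{4}{7} + 0 = - \frac{4}{7} \approx -0.57143$)
$\sqrt{\left(-4\right) \left(-2624\right) + v^{3}{\left(y \right)}} = \sqrt{\left(-4\right) \left(-2624\right) + 6^{3}} = \sqrt{10496 + 216} = \sqrt{10712} = 2 \sqrt{2678}$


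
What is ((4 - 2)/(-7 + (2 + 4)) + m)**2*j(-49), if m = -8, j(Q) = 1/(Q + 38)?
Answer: -100/11 ≈ -9.0909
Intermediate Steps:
j(Q) = 1/(38 + Q)
((4 - 2)/(-7 + (2 + 4)) + m)**2*j(-49) = ((4 - 2)/(-7 + (2 + 4)) - 8)**2/(38 - 49) = (2/(-7 + 6) - 8)**2/(-11) = (2/(-1) - 8)**2*(-1/11) = (2*(-1) - 8)**2*(-1/11) = (-2 - 8)**2*(-1/11) = (-10)**2*(-1/11) = 100*(-1/11) = -100/11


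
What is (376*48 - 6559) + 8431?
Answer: 19920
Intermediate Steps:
(376*48 - 6559) + 8431 = (18048 - 6559) + 8431 = 11489 + 8431 = 19920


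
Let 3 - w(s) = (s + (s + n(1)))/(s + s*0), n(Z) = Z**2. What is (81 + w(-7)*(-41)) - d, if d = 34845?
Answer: -243676/7 ≈ -34811.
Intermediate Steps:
w(s) = 3 - (1 + 2*s)/s (w(s) = 3 - (s + (s + 1**2))/(s + s*0) = 3 - (s + (s + 1))/(s + 0) = 3 - (s + (1 + s))/s = 3 - (1 + 2*s)/s)
(81 + w(-7)*(-41)) - d = (81 + ((-1 - 7)/(-7))*(-41)) - 1*34845 = (81 - 1/7*(-8)*(-41)) - 34845 = (81 + (8/7)*(-41)) - 34845 = (81 - 328/7) - 34845 = 239/7 - 34845 = -243676/7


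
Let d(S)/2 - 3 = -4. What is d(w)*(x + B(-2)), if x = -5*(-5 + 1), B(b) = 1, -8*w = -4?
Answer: -42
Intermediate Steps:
w = ½ (w = -⅛*(-4) = ½ ≈ 0.50000)
d(S) = -2 (d(S) = 6 + 2*(-4) = 6 - 8 = -2)
x = 20 (x = -5*(-4) = 20)
d(w)*(x + B(-2)) = -2*(20 + 1) = -2*21 = -42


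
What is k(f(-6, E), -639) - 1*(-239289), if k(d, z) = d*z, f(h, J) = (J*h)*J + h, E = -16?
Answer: 1224627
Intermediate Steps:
f(h, J) = h + h*J² (f(h, J) = h*J² + h = h + h*J²)
k(f(-6, E), -639) - 1*(-239289) = -6*(1 + (-16)²)*(-639) - 1*(-239289) = -6*(1 + 256)*(-639) + 239289 = -6*257*(-639) + 239289 = -1542*(-639) + 239289 = 985338 + 239289 = 1224627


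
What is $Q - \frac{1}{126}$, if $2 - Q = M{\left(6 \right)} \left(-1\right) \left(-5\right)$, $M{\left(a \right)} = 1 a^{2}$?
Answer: $- \frac{22429}{126} \approx -178.01$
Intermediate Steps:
$M{\left(a \right)} = a^{2}$
$Q = -178$ ($Q = 2 - 6^{2} \left(-1\right) \left(-5\right) = 2 - 36 \left(-1\right) \left(-5\right) = 2 - \left(-36\right) \left(-5\right) = 2 - 180 = -178$)
$Q - \frac{1}{126} = -178 - \frac{1}{126} = - \frac{22429}{126}$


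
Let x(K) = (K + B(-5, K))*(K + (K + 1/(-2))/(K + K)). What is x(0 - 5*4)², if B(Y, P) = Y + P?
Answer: 196868961/256 ≈ 7.6902e+5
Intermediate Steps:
B(Y, P) = P + Y
x(K) = (-5 + 2*K)*(K + (-½ + K)/(2*K)) (x(K) = (K + (K - 5))*(K + (K + 1/(-2))/(K + K)) = (K + (-5 + K))*(K + (K - ½)/((2*K))) = (-5 + 2*K)*(K + (-½ + K)*(1/(2*K))) = (-5 + 2*K)*(K + (-½ + K)/(2*K)))
x(0 - 5*4)² = (-3 - 4*(0 - 5*4) + 2*(0 - 5*4)² + 5/(4*(0 - 5*4)))² = (-3 - 4*(0 - 20) + 2*(0 - 20)² + 5/(4*(0 - 20)))² = (-3 - 4*(-20) + 2*(-20)² + (5/4)/(-20))² = (-3 + 80 + 2*400 + (5/4)*(-1/20))² = (-3 + 80 + 800 - 1/16)² = (14031/16)² = 196868961/256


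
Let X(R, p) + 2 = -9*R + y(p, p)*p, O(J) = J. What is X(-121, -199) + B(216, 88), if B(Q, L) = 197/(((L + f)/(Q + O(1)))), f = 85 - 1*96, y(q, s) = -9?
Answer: 37765/11 ≈ 3433.2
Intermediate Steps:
f = -11 (f = 85 - 96 = -11)
X(R, p) = -2 - 9*R - 9*p (X(R, p) = -2 + (-9*R - 9*p) = -2 - 9*R - 9*p)
B(Q, L) = 197*(1 + Q)/(-11 + L) (B(Q, L) = 197/(((L - 11)/(Q + 1))) = 197/(((-11 + L)/(1 + Q))) = 197*((1 + Q)/(-11 + L)) = 197*(1 + Q)/(-11 + L))
X(-121, -199) + B(216, 88) = (-2 - 9*(-121) - 9*(-199)) + 197*(1 + 216)/(-11 + 88) = (-2 + 1089 + 1791) + 197*217/77 = 2878 + 197*(1/77)*217 = 2878 + 6107/11 = 37765/11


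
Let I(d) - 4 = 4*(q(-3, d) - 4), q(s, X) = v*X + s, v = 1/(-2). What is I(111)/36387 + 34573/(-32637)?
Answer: -4262749/3998527 ≈ -1.0661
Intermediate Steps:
v = -1/2 ≈ -0.50000
q(s, X) = s - X/2 (q(s, X) = -X/2 + s = s - X/2)
I(d) = -24 - 2*d (I(d) = 4 + 4*((-3 - d/2) - 4) = 4 + 4*(-7 - d/2) = 4 + (-28 - 2*d) = -24 - 2*d)
I(111)/36387 + 34573/(-32637) = (-24 - 2*111)/36387 + 34573/(-32637) = (-24 - 222)*(1/36387) + 34573*(-1/32637) = -246*1/36387 - 3143/2967 = -82/12129 - 3143/2967 = -4262749/3998527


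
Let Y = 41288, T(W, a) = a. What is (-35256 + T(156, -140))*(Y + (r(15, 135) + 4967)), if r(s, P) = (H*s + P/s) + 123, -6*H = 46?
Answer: -1637843712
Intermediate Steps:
H = -23/3 (H = -⅙*46 = -23/3 ≈ -7.6667)
r(s, P) = 123 - 23*s/3 + P/s (r(s, P) = (-23*s/3 + P/s) + 123 = 123 - 23*s/3 + P/s)
(-35256 + T(156, -140))*(Y + (r(15, 135) + 4967)) = (-35256 - 140)*(41288 + ((123 - 23/3*15 + 135/15) + 4967)) = -35396*(41288 + ((123 - 115 + 135*(1/15)) + 4967)) = -35396*(41288 + ((123 - 115 + 9) + 4967)) = -35396*(41288 + (17 + 4967)) = -35396*(41288 + 4984) = -35396*46272 = -1637843712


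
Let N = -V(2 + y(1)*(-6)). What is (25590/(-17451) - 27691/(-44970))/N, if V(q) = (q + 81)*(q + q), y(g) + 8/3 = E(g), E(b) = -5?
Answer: 74171851/1079845542720 ≈ 6.8687e-5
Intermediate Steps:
y(g) = -23/3 (y(g) = -8/3 - 5 = -23/3)
V(q) = 2*q*(81 + q) (V(q) = (81 + q)*(2*q) = 2*q*(81 + q))
N = -12384 (N = -2*(2 - 23/3*(-6))*(81 + (2 - 23/3*(-6))) = -2*(2 + 46)*(81 + (2 + 46)) = -2*48*(81 + 48) = -2*48*129 = -1*12384 = -12384)
(25590/(-17451) - 27691/(-44970))/N = (25590/(-17451) - 27691/(-44970))/(-12384) = (25590*(-1/17451) - 27691*(-1/44970))*(-1/12384) = (-8530/5817 + 27691/44970)*(-1/12384) = -74171851/87196830*(-1/12384) = 74171851/1079845542720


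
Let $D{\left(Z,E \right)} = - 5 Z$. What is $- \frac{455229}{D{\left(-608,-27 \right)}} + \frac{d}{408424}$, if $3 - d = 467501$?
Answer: $- \frac{1232550283}{8168480} \approx -150.89$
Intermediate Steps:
$d = -467498$ ($d = 3 - 467501 = -467498$)
$- \frac{455229}{D{\left(-608,-27 \right)}} + \frac{d}{408424} = - \frac{455229}{\left(-5\right) \left(-608\right)} - \frac{467498}{408424} = - \frac{455229}{3040} - \frac{233749}{204212} = - \frac{1232550283}{8168480}$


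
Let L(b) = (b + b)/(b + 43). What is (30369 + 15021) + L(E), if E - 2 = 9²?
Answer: 2859653/63 ≈ 45391.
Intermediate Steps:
E = 83 (E = 2 + 9² = 2 + 81 = 83)
L(b) = 2*b/(43 + b) (L(b) = (2*b)/(43 + b) = 2*b/(43 + b))
(30369 + 15021) + L(E) = (30369 + 15021) + 2*83/(43 + 83) = 45390 + 2*83/126 = 45390 + 2*83*(1/126) = 45390 + 83/63 = 2859653/63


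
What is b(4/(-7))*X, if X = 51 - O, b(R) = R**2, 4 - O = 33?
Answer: 1280/49 ≈ 26.122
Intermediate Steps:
O = -29 (O = 4 - 1*33 = 4 - 33 = -29)
X = 80 (X = 51 - 1*(-29) = 51 + 29 = 80)
b(4/(-7))*X = (4/(-7))**2*80 = (4*(-1/7))**2*80 = (-4/7)**2*80 = (16/49)*80 = 1280/49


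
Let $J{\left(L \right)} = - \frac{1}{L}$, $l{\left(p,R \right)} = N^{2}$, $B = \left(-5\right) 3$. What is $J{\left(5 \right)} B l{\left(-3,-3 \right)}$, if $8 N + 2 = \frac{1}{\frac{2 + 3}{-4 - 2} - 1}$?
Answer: $\frac{147}{484} \approx 0.30372$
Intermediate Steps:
$B = -15$
$N = - \frac{7}{22}$ ($N = - \frac{1}{4} + \frac{1}{8 \left(\frac{2 + 3}{-4 - 2} - 1\right)} = - \frac{1}{4} + \frac{1}{8 \left(\frac{5}{-6} - 1\right)} = - \frac{1}{4} + \frac{1}{8 \left(5 \left(- \frac{1}{6}\right) - 1\right)} = - \frac{1}{4} + \frac{1}{8 \left(- \frac{5}{6} - 1\right)} = - \frac{1}{4} + \frac{1}{8 \left(- \frac{11}{6}\right)} = - \frac{1}{4} + \frac{1}{8} \left(- \frac{6}{11}\right) = - \frac{1}{4} - \frac{3}{44} = - \frac{7}{22} \approx -0.31818$)
$l{\left(p,R \right)} = \frac{49}{484}$ ($l{\left(p,R \right)} = \left(- \frac{7}{22}\right)^{2} = \frac{49}{484}$)
$J{\left(5 \right)} B l{\left(-3,-3 \right)} = - \frac{1}{5} \left(-15\right) \frac{49}{484} = \left(-1\right) \frac{1}{5} \left(-15\right) \frac{49}{484} = \left(- \frac{1}{5}\right) \left(-15\right) \frac{49}{484} = 3 \cdot \frac{49}{484} = \frac{147}{484}$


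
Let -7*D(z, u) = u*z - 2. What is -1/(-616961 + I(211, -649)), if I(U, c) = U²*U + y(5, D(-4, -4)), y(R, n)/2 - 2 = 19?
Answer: -1/8777012 ≈ -1.1393e-7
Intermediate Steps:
D(z, u) = 2/7 - u*z/7 (D(z, u) = -(u*z - 2)/7 = -(-2 + u*z)/7 = 2/7 - u*z/7)
y(R, n) = 42 (y(R, n) = 4 + 2*19 = 4 + 38 = 42)
I(U, c) = 42 + U³ (I(U, c) = U²*U + 42 = U³ + 42 = 42 + U³)
-1/(-616961 + I(211, -649)) = -1/(-616961 + (42 + 211³)) = -1/(-616961 + (42 + 9393931)) = -1/(-616961 + 9393973) = -1/8777012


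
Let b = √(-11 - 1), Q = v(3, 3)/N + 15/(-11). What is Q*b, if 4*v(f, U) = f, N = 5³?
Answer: -7467*I*√3/2750 ≈ -4.703*I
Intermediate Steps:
N = 125
v(f, U) = f/4
Q = -7467/5500 (Q = ((¼)*3)/125 + 15/(-11) = (¾)*(1/125) + 15*(-1/11) = 3/500 - 15/11 = -7467/5500 ≈ -1.3576)
b = 2*I*√3 (b = √(-12) = 2*I*√3 ≈ 3.4641*I)
Q*b = -7467*I*√3/2750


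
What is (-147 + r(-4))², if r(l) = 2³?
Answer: 19321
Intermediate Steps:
r(l) = 8
(-147 + r(-4))² = (-147 + 8)² = (-139)² = 19321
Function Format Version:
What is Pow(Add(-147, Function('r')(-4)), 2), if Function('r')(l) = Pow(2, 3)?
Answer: 19321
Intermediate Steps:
Function('r')(l) = 8
Pow(Add(-147, Function('r')(-4)), 2) = Pow(Add(-147, 8), 2) = Pow(-139, 2) = 19321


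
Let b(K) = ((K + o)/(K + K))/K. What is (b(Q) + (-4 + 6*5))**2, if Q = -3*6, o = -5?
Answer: 283080625/419904 ≈ 674.16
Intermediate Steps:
Q = -18
b(K) = (-5 + K)/(2*K**2) (b(K) = ((K - 5)/(K + K))/K = ((-5 + K)/((2*K)))/K = ((-5 + K)*(1/(2*K)))/K = ((-5 + K)/(2*K))/K = (-5 + K)/(2*K**2))
(b(Q) + (-4 + 6*5))**2 = ((1/2)*(-5 - 18)/(-18)**2 + (-4 + 6*5))**2 = ((1/2)*(1/324)*(-23) + (-4 + 30))**2 = (-23/648 + 26)**2 = (16825/648)**2 = 283080625/419904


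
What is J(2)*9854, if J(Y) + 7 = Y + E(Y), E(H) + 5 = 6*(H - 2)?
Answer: -98540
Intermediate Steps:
E(H) = -17 + 6*H (E(H) = -5 + 6*(H - 2) = -5 + 6*(-2 + H) = -5 + (-12 + 6*H) = -17 + 6*H)
J(Y) = -24 + 7*Y (J(Y) = -7 + (Y + (-17 + 6*Y)) = -7 + (-17 + 7*Y) = -24 + 7*Y)
J(2)*9854 = (-24 + 7*2)*9854 = (-24 + 14)*9854 = -10*9854 = -98540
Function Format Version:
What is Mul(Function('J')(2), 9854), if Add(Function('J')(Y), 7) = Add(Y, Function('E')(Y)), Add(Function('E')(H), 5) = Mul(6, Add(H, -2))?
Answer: -98540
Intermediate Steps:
Function('E')(H) = Add(-17, Mul(6, H)) (Function('E')(H) = Add(-5, Mul(6, Add(H, -2))) = Add(-5, Mul(6, Add(-2, H))) = Add(-5, Add(-12, Mul(6, H))) = Add(-17, Mul(6, H)))
Function('J')(Y) = Add(-24, Mul(7, Y)) (Function('J')(Y) = Add(-7, Add(Y, Add(-17, Mul(6, Y)))) = Add(-7, Add(-17, Mul(7, Y))) = Add(-24, Mul(7, Y)))
Mul(Function('J')(2), 9854) = Mul(Add(-24, Mul(7, 2)), 9854) = Mul(Add(-24, 14), 9854) = Mul(-10, 9854) = -98540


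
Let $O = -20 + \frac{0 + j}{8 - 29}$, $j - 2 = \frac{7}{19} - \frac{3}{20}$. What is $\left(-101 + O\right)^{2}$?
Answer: $\frac{103774823881}{7075600} \approx 14667.0$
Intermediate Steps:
$j = \frac{843}{380}$ ($j = 2 + \left(\frac{7}{19} - \frac{3}{20}\right) = 2 + \frac{83}{380} = \frac{843}{380} \approx 2.2184$)
$O = - \frac{53481}{2660}$ ($O = -20 + \frac{0 + \frac{843}{380}}{8 - 29} = -20 + \frac{843}{380 \left(-21\right)} = -20 + \frac{843}{380} \left(- \frac{1}{21}\right) = -20 - \frac{281}{2660} = - \frac{53481}{2660} \approx -20.106$)
$\left(-101 + O\right)^{2} = \left(-101 - \frac{53481}{2660}\right)^{2} = \left(- \frac{322141}{2660}\right)^{2} = \frac{103774823881}{7075600}$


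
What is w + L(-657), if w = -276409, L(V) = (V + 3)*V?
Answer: 153269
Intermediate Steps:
L(V) = V*(3 + V) (L(V) = (3 + V)*V = V*(3 + V))
w + L(-657) = -276409 - 657*(3 - 657) = -276409 - 657*(-654) = -276409 + 429678 = 153269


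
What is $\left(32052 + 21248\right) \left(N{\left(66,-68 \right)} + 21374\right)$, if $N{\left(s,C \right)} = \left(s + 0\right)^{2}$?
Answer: $1371409000$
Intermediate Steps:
$N{\left(s,C \right)} = s^{2}$
$\left(32052 + 21248\right) \left(N{\left(66,-68 \right)} + 21374\right) = \left(32052 + 21248\right) \left(66^{2} + 21374\right) = 53300 \left(4356 + 21374\right) = 53300 \cdot 25730 = 1371409000$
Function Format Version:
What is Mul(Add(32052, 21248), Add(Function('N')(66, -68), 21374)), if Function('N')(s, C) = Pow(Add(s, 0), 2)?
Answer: 1371409000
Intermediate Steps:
Function('N')(s, C) = Pow(s, 2)
Mul(Add(32052, 21248), Add(Function('N')(66, -68), 21374)) = Mul(Add(32052, 21248), Add(Pow(66, 2), 21374)) = Mul(53300, Add(4356, 21374)) = Mul(53300, 25730) = 1371409000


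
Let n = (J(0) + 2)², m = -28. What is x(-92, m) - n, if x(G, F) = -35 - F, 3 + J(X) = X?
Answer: -8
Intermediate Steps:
J(X) = -3 + X
n = 1 (n = ((-3 + 0) + 2)² = (-3 + 2)² = (-1)² = 1)
x(-92, m) - n = (-35 - 1*(-28)) - 1*1 = (-35 + 28) - 1 = -7 - 1 = -8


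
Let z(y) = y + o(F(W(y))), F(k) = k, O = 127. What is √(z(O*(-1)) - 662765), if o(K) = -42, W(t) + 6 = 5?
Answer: I*√662934 ≈ 814.21*I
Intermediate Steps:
W(t) = -1 (W(t) = -6 + 5 = -1)
z(y) = -42 + y (z(y) = y - 42 = -42 + y)
√(z(O*(-1)) - 662765) = √((-42 + 127*(-1)) - 662765) = √((-42 - 127) - 662765) = √(-169 - 662765) = √(-662934) = I*√662934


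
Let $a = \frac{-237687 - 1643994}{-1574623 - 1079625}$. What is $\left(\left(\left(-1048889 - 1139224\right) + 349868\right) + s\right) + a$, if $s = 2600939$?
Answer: $\frac{2024380905793}{2654248} \approx 7.627 \cdot 10^{5}$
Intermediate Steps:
$a = \frac{1881681}{2654248}$ ($a = - \frac{1881681}{-2654248} = \left(-1881681\right) \left(- \frac{1}{2654248}\right) = \frac{1881681}{2654248} \approx 0.70893$)
$\left(\left(\left(-1048889 - 1139224\right) + 349868\right) + s\right) + a = \left(\left(\left(-1048889 - 1139224\right) + 349868\right) + 2600939\right) + \frac{1881681}{2654248} = \left(\left(-2188113 + 349868\right) + 2600939\right) + \frac{1881681}{2654248} = \left(-1838245 + 2600939\right) + \frac{1881681}{2654248} = 762694 + \frac{1881681}{2654248} = \frac{2024380905793}{2654248}$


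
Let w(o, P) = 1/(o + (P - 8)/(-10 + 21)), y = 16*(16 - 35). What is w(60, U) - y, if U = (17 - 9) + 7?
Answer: 202779/667 ≈ 304.02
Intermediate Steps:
y = -304 (y = 16*(-19) = -304)
U = 15 (U = 8 + 7 = 15)
w(o, P) = 1/(-8/11 + o + P/11) (w(o, P) = 1/(o + (-8 + P)/11) = 1/(o + (-8 + P)*(1/11)) = 1/(o + (-8/11 + P/11)) = 1/(-8/11 + o + P/11))
w(60, U) - y = 11/(-8 + 15 + 11*60) - 1*(-304) = 11/(-8 + 15 + 660) + 304 = 11/667 + 304 = 202779/667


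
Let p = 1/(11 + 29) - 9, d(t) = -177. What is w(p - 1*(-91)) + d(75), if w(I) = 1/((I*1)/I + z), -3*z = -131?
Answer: -23715/134 ≈ -176.98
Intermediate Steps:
z = 131/3 (z = -1/3*(-131) = 131/3 ≈ 43.667)
p = -359/40 (p = 1/40 - 9 = -359/40 ≈ -8.9750)
w(I) = 3/134 (w(I) = 1/((I*1)/I + 131/3) = 1/(I/I + 131/3) = 1/(1 + 131/3) = 1/(134/3) = 3/134)
w(p - 1*(-91)) + d(75) = 3/134 - 177 = -23715/134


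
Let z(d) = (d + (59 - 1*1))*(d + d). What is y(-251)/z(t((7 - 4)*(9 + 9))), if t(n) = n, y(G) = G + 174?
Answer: -11/1728 ≈ -0.0063657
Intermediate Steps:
y(G) = 174 + G
z(d) = 2*d*(58 + d) (z(d) = (d + (59 - 1))*(2*d) = (d + 58)*(2*d) = (58 + d)*(2*d) = 2*d*(58 + d))
y(-251)/z(t((7 - 4)*(9 + 9))) = (174 - 251)/((2*((7 - 4)*(9 + 9))*(58 + (7 - 4)*(9 + 9)))) = -77*1/(108*(58 + 3*18)) = -77*1/(108*(58 + 54)) = -77/(2*54*112) = -77/12096 = -77*1/12096 = -11/1728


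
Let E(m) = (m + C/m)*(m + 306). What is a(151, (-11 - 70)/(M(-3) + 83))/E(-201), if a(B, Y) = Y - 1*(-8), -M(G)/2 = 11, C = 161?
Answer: -27269/86599870 ≈ -0.00031488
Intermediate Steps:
M(G) = -22 (M(G) = -2*11 = -22)
a(B, Y) = 8 + Y (a(B, Y) = Y + 8 = 8 + Y)
E(m) = (306 + m)*(m + 161/m) (E(m) = (m + 161/m)*(m + 306) = (m + 161/m)*(306 + m) = (306 + m)*(m + 161/m))
a(151, (-11 - 70)/(M(-3) + 83))/E(-201) = (8 + (-11 - 70)/(-22 + 83))/(161 + (-201)**2 + 306*(-201) + 49266/(-201)) = (8 - 81/61)/(161 + 40401 - 61506 + 49266*(-1/201)) = (8 - 81*1/61)/(161 + 40401 - 61506 - 16422/67) = (8 - 81/61)/(-1419670/67) = (407/61)*(-67/1419670) = -27269/86599870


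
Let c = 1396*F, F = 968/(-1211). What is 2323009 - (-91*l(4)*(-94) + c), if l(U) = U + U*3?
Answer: 2648772923/1211 ≈ 2.1873e+6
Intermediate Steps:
F = -968/1211 (F = 968*(-1/1211) = -968/1211 ≈ -0.79934)
l(U) = 4*U (l(U) = U + 3*U = 4*U)
c = -1351328/1211 (c = 1396*(-968/1211) = -1351328/1211 ≈ -1115.9)
2323009 - (-91*l(4)*(-94) + c) = 2323009 - (-364*4*(-94) - 1351328/1211) = 2323009 - (-91*16*(-94) - 1351328/1211) = 2323009 - (-1456*(-94) - 1351328/1211) = 2323009 - (136864 - 1351328/1211) = 2323009 - 1*164390976/1211 = 2323009 - 164390976/1211 = 2648772923/1211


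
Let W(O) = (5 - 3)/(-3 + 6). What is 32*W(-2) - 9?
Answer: 37/3 ≈ 12.333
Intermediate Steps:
W(O) = ⅔ (W(O) = 2/3 = 2*(⅓) = ⅔)
32*W(-2) - 9 = 32*(⅔) - 9 = 64/3 - 9 = 37/3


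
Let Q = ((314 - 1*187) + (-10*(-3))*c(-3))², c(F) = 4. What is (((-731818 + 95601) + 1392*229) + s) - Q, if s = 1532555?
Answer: 1154097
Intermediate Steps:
Q = 61009 (Q = ((314 - 1*187) - 10*(-3)*4)² = ((314 - 187) + 30*4)² = (127 + 120)² = 247² = 61009)
(((-731818 + 95601) + 1392*229) + s) - Q = (((-731818 + 95601) + 1392*229) + 1532555) - 1*61009 = ((-636217 + 318768) + 1532555) - 61009 = (-317449 + 1532555) - 61009 = 1215106 - 61009 = 1154097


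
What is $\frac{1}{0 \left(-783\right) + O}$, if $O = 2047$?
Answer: $\frac{1}{2047} \approx 0.00048852$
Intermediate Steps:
$\frac{1}{0 \left(-783\right) + O} = \frac{1}{0 \left(-783\right) + 2047} = \frac{1}{0 + 2047} = \frac{1}{2047}$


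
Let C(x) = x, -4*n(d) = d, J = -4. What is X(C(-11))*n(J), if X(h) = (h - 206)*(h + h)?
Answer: 4774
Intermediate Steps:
n(d) = -d/4
X(h) = 2*h*(-206 + h) (X(h) = (-206 + h)*(2*h) = 2*h*(-206 + h))
X(C(-11))*n(J) = (2*(-11)*(-206 - 11))*(-¼*(-4)) = (2*(-11)*(-217))*1 = 4774*1 = 4774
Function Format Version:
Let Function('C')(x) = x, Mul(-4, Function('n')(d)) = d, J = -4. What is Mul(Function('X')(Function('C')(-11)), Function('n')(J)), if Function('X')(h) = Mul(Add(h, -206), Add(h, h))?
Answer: 4774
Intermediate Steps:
Function('n')(d) = Mul(Rational(-1, 4), d)
Function('X')(h) = Mul(2, h, Add(-206, h)) (Function('X')(h) = Mul(Add(-206, h), Mul(2, h)) = Mul(2, h, Add(-206, h)))
Mul(Function('X')(Function('C')(-11)), Function('n')(J)) = Mul(Mul(2, -11, Add(-206, -11)), Mul(Rational(-1, 4), -4)) = Mul(Mul(2, -11, -217), 1) = Mul(4774, 1) = 4774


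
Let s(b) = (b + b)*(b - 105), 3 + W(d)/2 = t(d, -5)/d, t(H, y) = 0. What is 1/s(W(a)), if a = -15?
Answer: 1/1332 ≈ 0.00075075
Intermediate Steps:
W(d) = -6 (W(d) = -6 + 2*(0/d) = -6 + 2*0 = -6 + 0 = -6)
s(b) = 2*b*(-105 + b) (s(b) = (2*b)*(-105 + b) = 2*b*(-105 + b))
1/s(W(a)) = 1/(2*(-6)*(-105 - 6)) = 1/(2*(-6)*(-111)) = 1/1332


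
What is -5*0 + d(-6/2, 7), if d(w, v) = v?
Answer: 7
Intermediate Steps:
-5*0 + d(-6/2, 7) = -5*0 + 7 = 0 + 7 = 7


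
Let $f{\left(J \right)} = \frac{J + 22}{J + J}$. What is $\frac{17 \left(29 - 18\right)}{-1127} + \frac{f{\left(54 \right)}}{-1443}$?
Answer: $- \frac{7307120}{43909047} \approx -0.16641$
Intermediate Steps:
$f{\left(J \right)} = \frac{22 + J}{2 J}$
$\frac{17 \left(29 - 18\right)}{-1127} + \frac{f{\left(54 \right)}}{-1443} = \frac{17 \left(29 - 18\right)}{-1127} + \frac{\frac{1}{2} \cdot \frac{1}{54} \left(22 + 54\right)}{-1443} = 17 \cdot 11 \left(- \frac{1}{1127}\right) + \frac{1}{2} \cdot \frac{1}{54} \cdot 76 \left(- \frac{1}{1443}\right) = 187 \left(- \frac{1}{1127}\right) + \frac{19}{27} \left(- \frac{1}{1443}\right) = - \frac{187}{1127} - \frac{19}{38961} = - \frac{7307120}{43909047}$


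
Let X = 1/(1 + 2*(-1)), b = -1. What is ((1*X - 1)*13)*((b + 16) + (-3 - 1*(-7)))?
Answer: -494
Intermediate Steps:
X = -1 (X = 1/(1 - 2) = 1/(-1) = -1)
((1*X - 1)*13)*((b + 16) + (-3 - 1*(-7))) = ((1*(-1) - 1)*13)*((-1 + 16) + (-3 - 1*(-7))) = ((-1 - 1)*13)*(15 + (-3 + 7)) = (-2*13)*(15 + 4) = -26*19 = -494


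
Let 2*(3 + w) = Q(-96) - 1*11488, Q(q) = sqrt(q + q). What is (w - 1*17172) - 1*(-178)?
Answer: -22741 + 4*I*sqrt(3) ≈ -22741.0 + 6.9282*I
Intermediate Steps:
Q(q) = sqrt(2)*sqrt(q) (Q(q) = sqrt(2*q) = sqrt(2)*sqrt(q))
w = -5747 + 4*I*sqrt(3) (w = -3 + (sqrt(2)*sqrt(-96) - 1*11488)/2 = -3 + (sqrt(2)*(4*I*sqrt(6)) - 11488)/2 = -3 + (8*I*sqrt(3) - 11488)/2 = -3 + (-11488 + 8*I*sqrt(3))/2 = -3 + (-5744 + 4*I*sqrt(3)) = -5747 + 4*I*sqrt(3) ≈ -5747.0 + 6.9282*I)
(w - 1*17172) - 1*(-178) = ((-5747 + 4*I*sqrt(3)) - 1*17172) - 1*(-178) = ((-5747 + 4*I*sqrt(3)) - 17172) + 178 = (-22919 + 4*I*sqrt(3)) + 178 = -22741 + 4*I*sqrt(3)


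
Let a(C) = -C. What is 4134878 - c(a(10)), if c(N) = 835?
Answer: 4134043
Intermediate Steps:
4134878 - c(a(10)) = 4134878 - 1*835 = 4134878 - 835 = 4134043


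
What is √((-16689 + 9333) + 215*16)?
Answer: 2*I*√979 ≈ 62.578*I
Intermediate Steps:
√((-16689 + 9333) + 215*16) = √(-7356 + 3440) = √(-3916) = 2*I*√979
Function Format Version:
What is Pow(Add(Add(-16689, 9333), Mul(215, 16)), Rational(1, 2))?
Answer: Mul(2, I, Pow(979, Rational(1, 2))) ≈ Mul(62.578, I)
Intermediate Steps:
Pow(Add(Add(-16689, 9333), Mul(215, 16)), Rational(1, 2)) = Pow(Add(-7356, 3440), Rational(1, 2)) = Pow(-3916, Rational(1, 2)) = Mul(2, I, Pow(979, Rational(1, 2)))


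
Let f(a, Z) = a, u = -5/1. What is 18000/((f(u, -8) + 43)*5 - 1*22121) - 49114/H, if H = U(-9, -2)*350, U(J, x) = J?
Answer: 72887081/4934475 ≈ 14.771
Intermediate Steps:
u = -5 (u = -5*1 = -5)
H = -3150 (H = -9*350 = -3150)
18000/((f(u, -8) + 43)*5 - 1*22121) - 49114/H = 18000/((-5 + 43)*5 - 1*22121) - 49114/(-3150) = 18000/(38*5 - 22121) - 49114*(-1/3150) = 18000/(190 - 22121) + 24557/1575 = 18000/(-21931) + 24557/1575 = 18000*(-1/21931) + 24557/1575 = -18000/21931 + 24557/1575 = 72887081/4934475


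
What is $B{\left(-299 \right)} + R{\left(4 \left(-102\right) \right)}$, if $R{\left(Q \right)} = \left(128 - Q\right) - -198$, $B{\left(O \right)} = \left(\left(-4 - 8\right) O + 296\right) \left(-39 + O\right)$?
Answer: $-1312058$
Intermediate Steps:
$B{\left(O \right)} = \left(-39 + O\right) \left(296 - 12 O\right)$ ($B{\left(O \right)} = \left(- 12 O + 296\right) \left(-39 + O\right) = \left(296 - 12 O\right) \left(-39 + O\right) = \left(-39 + O\right) \left(296 - 12 O\right)$)
$R{\left(Q \right)} = 326 - Q$ ($R{\left(Q \right)} = \left(128 - Q\right) + 198 = 326 - Q$)
$B{\left(-299 \right)} + R{\left(4 \left(-102\right) \right)} = \left(-11544 - 12 \left(-299\right)^{2} + 764 \left(-299\right)\right) - \left(-326 + 4 \left(-102\right)\right) = \left(-11544 - 1072812 - 228436\right) + \left(326 - -408\right) = \left(-11544 - 1072812 - 228436\right) + \left(326 + 408\right) = -1312792 + 734 = -1312058$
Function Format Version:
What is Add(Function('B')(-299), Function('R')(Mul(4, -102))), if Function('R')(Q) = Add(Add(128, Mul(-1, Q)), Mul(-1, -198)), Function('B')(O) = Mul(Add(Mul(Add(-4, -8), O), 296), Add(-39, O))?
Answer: -1312058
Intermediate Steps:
Function('B')(O) = Mul(Add(-39, O), Add(296, Mul(-12, O))) (Function('B')(O) = Mul(Add(Mul(-12, O), 296), Add(-39, O)) = Mul(Add(296, Mul(-12, O)), Add(-39, O)) = Mul(Add(-39, O), Add(296, Mul(-12, O))))
Function('R')(Q) = Add(326, Mul(-1, Q)) (Function('R')(Q) = Add(Add(128, Mul(-1, Q)), 198) = Add(326, Mul(-1, Q)))
Add(Function('B')(-299), Function('R')(Mul(4, -102))) = Add(Add(-11544, Mul(-12, Pow(-299, 2)), Mul(764, -299)), Add(326, Mul(-1, Mul(4, -102)))) = Add(Add(-11544, Mul(-12, 89401), -228436), Add(326, Mul(-1, -408))) = Add(Add(-11544, -1072812, -228436), Add(326, 408)) = Add(-1312792, 734) = -1312058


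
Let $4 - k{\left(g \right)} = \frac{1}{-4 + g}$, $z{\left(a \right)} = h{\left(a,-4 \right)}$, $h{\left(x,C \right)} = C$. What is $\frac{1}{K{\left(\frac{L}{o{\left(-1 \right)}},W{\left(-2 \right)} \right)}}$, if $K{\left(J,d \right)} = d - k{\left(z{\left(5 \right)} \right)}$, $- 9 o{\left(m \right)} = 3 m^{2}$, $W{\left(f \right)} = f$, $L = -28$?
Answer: $- \frac{8}{49} \approx -0.16327$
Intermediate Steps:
$z{\left(a \right)} = -4$
$k{\left(g \right)} = 4 - \frac{1}{-4 + g}$
$o{\left(m \right)} = - \frac{m^{2}}{3}$ ($o{\left(m \right)} = - \frac{3 m^{2}}{9} = - \frac{m^{2}}{3}$)
$K{\left(J,d \right)} = - \frac{33}{8} + d$ ($K{\left(J,d \right)} = d - \frac{-17 + 4 \left(-4\right)}{-4 - 4} = d - \frac{-17 - 16}{-8} = d - \left(- \frac{1}{8}\right) \left(-33\right) = d - \frac{33}{8} = - \frac{33}{8} + d$)
$\frac{1}{K{\left(\frac{L}{o{\left(-1 \right)}},W{\left(-2 \right)} \right)}} = \frac{1}{- \frac{33}{8} - 2} = \frac{1}{- \frac{49}{8}} = - \frac{8}{49}$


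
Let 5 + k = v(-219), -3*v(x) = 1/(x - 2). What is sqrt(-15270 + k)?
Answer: 2*I*sqrt(1678603953)/663 ≈ 123.59*I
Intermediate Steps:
v(x) = -1/(3*(-2 + x)) (v(x) = -1/(3*(x - 2)) = -1/(3*(-2 + x)))
k = -3314/663 (k = -5 - 1/(-6 + 3*(-219)) = -5 - 1/(-6 - 657) = -5 - 1/(-663) = -5 - 1*(-1/663) = -5 + 1/663 = -3314/663 ≈ -4.9985)
sqrt(-15270 + k) = sqrt(-15270 - 3314/663) = sqrt(-10127324/663) = 2*I*sqrt(1678603953)/663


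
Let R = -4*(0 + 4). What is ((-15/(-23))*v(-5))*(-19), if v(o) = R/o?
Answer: -912/23 ≈ -39.652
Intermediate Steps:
R = -16 (R = -4*4 = -16)
v(o) = -16/o
((-15/(-23))*v(-5))*(-19) = ((-15/(-23))*(-16/(-5)))*(-19) = ((-15*(-1/23))*(-16*(-⅕)))*(-19) = ((15/23)*(16/5))*(-19) = (48/23)*(-19) = -912/23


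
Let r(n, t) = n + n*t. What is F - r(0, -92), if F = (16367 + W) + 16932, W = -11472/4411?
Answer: 146870417/4411 ≈ 33296.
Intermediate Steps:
W = -11472/4411 (W = -11472*1/4411 = -11472/4411 ≈ -2.6008)
F = 146870417/4411 (F = (16367 - 11472/4411) + 16932 = 72183365/4411 + 16932 = 146870417/4411 ≈ 33296.)
F - r(0, -92) = 146870417/4411 - 0*(1 - 92) = 146870417/4411 - 0*(-91) = 146870417/4411 - 1*0 = 146870417/4411 + 0 = 146870417/4411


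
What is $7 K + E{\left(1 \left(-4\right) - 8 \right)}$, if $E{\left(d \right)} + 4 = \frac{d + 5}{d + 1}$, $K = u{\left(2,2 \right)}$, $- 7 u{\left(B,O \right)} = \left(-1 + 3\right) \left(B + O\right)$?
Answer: $- \frac{125}{11} \approx -11.364$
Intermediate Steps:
$u{\left(B,O \right)} = - \frac{2 B}{7} - \frac{2 O}{7}$ ($u{\left(B,O \right)} = - \frac{\left(-1 + 3\right) \left(B + O\right)}{7} = - \frac{2 \left(B + O\right)}{7} = - \frac{2 B + 2 O}{7} = - \frac{2 B}{7} - \frac{2 O}{7}$)
$K = - \frac{8}{7}$ ($K = \left(- \frac{2}{7}\right) 2 - \frac{4}{7} = - \frac{4}{7} - \frac{4}{7} = - \frac{8}{7} \approx -1.1429$)
$E{\left(d \right)} = -4 + \frac{5 + d}{1 + d}$ ($E{\left(d \right)} = -4 + \frac{d + 5}{d + 1} = -4 + \frac{5 + d}{1 + d}$)
$7 K + E{\left(1 \left(-4\right) - 8 \right)} = 7 \left(- \frac{8}{7}\right) + \frac{1 - 3 \left(1 \left(-4\right) - 8\right)}{1 + \left(1 \left(-4\right) - 8\right)} = -8 + \frac{1 - 3 \left(-4 - 8\right)}{1 - 12} = -8 + \frac{1 - -36}{1 - 12} = -8 + \frac{1 + 36}{-11} = -8 - \frac{37}{11} = - \frac{125}{11}$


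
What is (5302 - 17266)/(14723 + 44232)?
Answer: -11964/58955 ≈ -0.20293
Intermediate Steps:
(5302 - 17266)/(14723 + 44232) = -11964/58955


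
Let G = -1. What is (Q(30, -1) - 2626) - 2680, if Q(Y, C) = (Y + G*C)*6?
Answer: -5120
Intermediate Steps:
Q(Y, C) = -6*C + 6*Y (Q(Y, C) = (Y - C)*6 = -6*C + 6*Y)
(Q(30, -1) - 2626) - 2680 = ((-6*(-1) + 6*30) - 2626) - 2680 = ((6 + 180) - 2626) - 2680 = (186 - 2626) - 2680 = -2440 - 2680 = -5120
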